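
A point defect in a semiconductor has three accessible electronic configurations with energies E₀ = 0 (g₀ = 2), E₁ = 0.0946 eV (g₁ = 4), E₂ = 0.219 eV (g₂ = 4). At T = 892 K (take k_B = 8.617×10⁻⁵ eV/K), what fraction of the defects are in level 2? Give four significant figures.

k_BT = 8.617×10⁻⁵ × 892 K = 0.0768636 eV.
Eᵢ/kT = 0, 1.23075, 2.84920.
Z = Σ gᵢe^(−Eᵢ/kT) = 2·e^(−0) + 4·e^(−1.23075) + 4·e^(−2.84920) = 2.00000 + 1.16829 + 0.231562 = 3.39985.
P₂ = g₂ e^(−E₂/kT) / Z = 0.231562/3.39985 = 0.06811.

0.06811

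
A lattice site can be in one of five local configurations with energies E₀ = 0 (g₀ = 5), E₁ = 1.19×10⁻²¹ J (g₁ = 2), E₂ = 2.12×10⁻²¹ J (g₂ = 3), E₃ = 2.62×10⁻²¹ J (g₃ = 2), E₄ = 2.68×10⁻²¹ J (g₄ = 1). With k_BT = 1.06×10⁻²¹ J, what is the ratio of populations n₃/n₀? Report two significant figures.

n₃/n₀ = (g₃/g₀) exp[−(E₃−E₀)/kT] = (2/5) × exp(−(2.62 ×10⁻²¹ J)/(1.06 ×10⁻²¹ J)) = (2/5) × exp(-2.472) = 0.034.

0.034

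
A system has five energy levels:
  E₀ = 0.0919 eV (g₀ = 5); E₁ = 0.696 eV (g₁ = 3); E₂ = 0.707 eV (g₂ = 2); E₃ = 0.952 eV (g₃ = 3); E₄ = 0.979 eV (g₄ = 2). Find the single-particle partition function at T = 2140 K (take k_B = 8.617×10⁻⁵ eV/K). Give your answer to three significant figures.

k_BT = 8.617×10⁻⁵ × 2140 K = 0.18440 eV.
Eᵢ/kT = 0.49837, 3.7744, 3.8341, 5.1627, 5.3091.
Z = Σ gᵢe^(−Eᵢ/kT) = 5·e^(−0.49837) + 3·e^(−3.7744) + 2·e^(−3.8341) + 3·e^(−5.1627) + 2·e^(−5.3091) = 3.0376 + 0.068853 + 0.043242 + 0.017179 + 0.0098928 = 3.1768.

Z = 3.18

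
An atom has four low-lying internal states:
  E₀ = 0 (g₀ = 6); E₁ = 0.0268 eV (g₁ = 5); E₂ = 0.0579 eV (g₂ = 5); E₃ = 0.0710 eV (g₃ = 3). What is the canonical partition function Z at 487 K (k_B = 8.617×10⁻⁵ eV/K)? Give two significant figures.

Z = 10

k_BT = 8.617×10⁻⁵ × 487 K = 0.04196 eV.
Eᵢ/kT = 0, 0.6387, 1.380, 1.692.
Z = Σ gᵢe^(−Eᵢ/kT) = 6·e^(−0) + 5·e^(−0.6387) + 5·e^(−1.380) + 3·e^(−1.692) = 6.000 + 2.640 + 1.258 + 0.5525 = 10.45.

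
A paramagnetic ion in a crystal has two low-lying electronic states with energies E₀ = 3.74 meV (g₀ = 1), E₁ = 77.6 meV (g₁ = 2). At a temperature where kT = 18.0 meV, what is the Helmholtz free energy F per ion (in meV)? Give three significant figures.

Eᵢ/kT = 0.20778, 4.3111.
Z = Σ gᵢe^(−Eᵢ/kT) = 1·e^(−0.20778) + 2·e^(−4.3111) = 0.81239 + 0.026838 = 0.83923.
F = −kT ln Z = −18.0 × ln(0.83923) = −18.0 × -0.17527 = 3.15 meV.

3.15 meV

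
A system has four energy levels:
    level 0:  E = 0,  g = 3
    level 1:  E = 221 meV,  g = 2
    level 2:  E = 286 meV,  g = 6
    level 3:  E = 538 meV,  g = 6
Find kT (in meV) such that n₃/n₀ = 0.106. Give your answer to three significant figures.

n₃/n₀ = (g₃/g₀) exp[−(E₃−E₀)/kT] = 0.106.
⇒ (E₃−E₀)/kT = ln((6/3)/0.106) = ln(18.868) = 2.9375.
kT = 538 meV / 2.9375 = 183 meV.

183 meV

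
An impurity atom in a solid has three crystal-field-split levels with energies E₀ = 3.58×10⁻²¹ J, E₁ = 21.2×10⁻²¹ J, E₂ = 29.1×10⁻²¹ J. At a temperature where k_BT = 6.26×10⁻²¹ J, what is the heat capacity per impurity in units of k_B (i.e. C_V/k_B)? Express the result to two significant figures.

Eᵢ/kT = 0.5719, 3.387, 4.649.
Z = Σ e^(−Eᵢ/kT) = e^(−0.5719) + e^(−3.387) + e^(−4.649) = 0.5645 + 0.03381 + 0.009571 = 0.6079.
⟨E⟩ = 4.962, ⟨E²⟩ = 50.23.
C_V/k_B = (⟨E²⟩ − ⟨E⟩²)/(kT)² = (50.23 − 24.62)/39.19 = 0.65.

0.65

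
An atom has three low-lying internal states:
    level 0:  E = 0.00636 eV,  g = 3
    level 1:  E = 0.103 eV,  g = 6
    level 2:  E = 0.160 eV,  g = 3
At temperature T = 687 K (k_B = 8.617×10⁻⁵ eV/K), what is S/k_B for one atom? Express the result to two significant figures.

k_BT = 8.617×10⁻⁵ × 687 K = 0.05920 eV.
Eᵢ/kT = 0.1074, 1.740, 2.703.
Z = Σ gᵢe^(−Eᵢ/kT) = 3·e^(−0.1074) + 6·e^(−1.740) + 3·e^(−2.703) = 2.694 + 1.053 + 0.2010 = 3.948.
⟨E⟩ = Σ EᵢPᵢ = 0.03996 eV.
S/k_B = ln Z + ⟨E⟩/kT = ln(3.948) + 0.03996/0.05920 = 1.373 + 0.6750 = 2.0.

2.0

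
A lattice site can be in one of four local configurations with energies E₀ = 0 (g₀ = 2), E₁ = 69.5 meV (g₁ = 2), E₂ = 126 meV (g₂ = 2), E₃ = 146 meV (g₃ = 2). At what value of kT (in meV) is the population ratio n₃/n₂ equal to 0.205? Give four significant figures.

n₃/n₂ = (g₃/g₂) exp[−(E₃−E₂)/kT] = 0.205.
⇒ (E₃−E₂)/kT = ln((2/2)/0.205) = ln(4.87805) = 1.58475.
kT = 20 meV / 1.58475 = 12.62 meV.

12.62 meV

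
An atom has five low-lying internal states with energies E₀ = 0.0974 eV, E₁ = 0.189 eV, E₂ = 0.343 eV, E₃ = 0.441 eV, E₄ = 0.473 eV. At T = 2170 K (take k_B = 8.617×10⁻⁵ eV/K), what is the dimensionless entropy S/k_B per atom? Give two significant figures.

1.3

k_BT = 8.617×10⁻⁵ × 2170 K = 0.1870 eV.
Eᵢ/kT = 0.5209, 1.011, 1.834, 2.358, 2.529.
Z = Σ e^(−Eᵢ/kT) = e^(−0.5209) + e^(−1.011) + e^(−1.834) + e^(−2.358) + e^(−2.529) = 0.5940 + 0.3639 + 0.1598 + 0.09461 + 0.07974 = 1.292.
⟨E⟩ = Σ EᵢPᵢ = 0.2019 eV.
S/k_B = ln Z + ⟨E⟩/kT = ln(1.292) + 0.2019/0.1870 = 0.2562 + 1.080 = 1.3.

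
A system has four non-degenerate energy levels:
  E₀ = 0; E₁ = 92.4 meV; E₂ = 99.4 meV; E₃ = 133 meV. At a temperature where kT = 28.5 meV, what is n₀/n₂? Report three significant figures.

32.7

n₀/n₂ = exp[−(E₀−E₂)/kT] = exp(−(-99.4 meV)/(28.5 meV)) = exp(3.4877) = 32.7.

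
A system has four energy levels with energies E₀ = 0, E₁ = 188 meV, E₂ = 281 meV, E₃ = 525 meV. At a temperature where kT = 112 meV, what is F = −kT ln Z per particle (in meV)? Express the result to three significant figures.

-27.4 meV

Eᵢ/kT = 0, 1.6786, 2.5089, 4.6875.
Z = Σ e^(−Eᵢ/kT) = e^(−0) + e^(−1.6786) + e^(−2.5089) + e^(−4.6875) = 1.0000 + 0.18664 + 0.081358 + 0.0092097 = 1.2772.
F = −kT ln Z = −112 × ln(1.2772) = −112 × 0.24467 = -27.4 meV.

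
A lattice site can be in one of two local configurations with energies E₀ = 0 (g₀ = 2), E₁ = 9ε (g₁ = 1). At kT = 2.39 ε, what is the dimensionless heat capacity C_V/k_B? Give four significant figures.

0.1604

Eᵢ/kT = 0, 3.76569.
Z = Σ gᵢe^(−Eᵢ/kT) = 2·e^(−0) + 1·e^(−3.76569) = 2.00000 + 0.0231516 = 2.02315.
⟨E⟩ = 0.102990 ε, ⟨E²⟩ = 0.926911 ε².
C_V/k_B = (⟨E²⟩ − ⟨E⟩²)/(kT)² = (0.926911 − 0.0106069)/5.71210 = 0.1604.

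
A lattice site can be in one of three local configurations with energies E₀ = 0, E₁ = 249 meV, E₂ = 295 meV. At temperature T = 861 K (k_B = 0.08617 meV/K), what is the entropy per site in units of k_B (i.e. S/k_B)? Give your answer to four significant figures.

k_BT = 0.08617 × 861 K = 74.1924 meV.
Eᵢ/kT = 0, 3.35614, 3.97615.
Z = Σ e^(−Eᵢ/kT) = e^(−0) + e^(−3.35614) + e^(−3.97615) = 1.00000 + 0.0348696 + 0.0187577 = 1.05363.
⟨E⟩ = Σ EᵢPᵢ = 13.4925 meV.
S/k_B = ln Z + ⟨E⟩/kT = ln(1.05363) + 13.4925/74.1924 = 0.0522413 + 0.181858 = 0.2341.

0.2341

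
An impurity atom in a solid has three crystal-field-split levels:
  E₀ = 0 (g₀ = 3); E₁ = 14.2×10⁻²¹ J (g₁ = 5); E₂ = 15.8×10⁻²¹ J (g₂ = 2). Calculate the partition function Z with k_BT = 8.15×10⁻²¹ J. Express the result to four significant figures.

Eᵢ/kT = 0, 1.74233, 1.93865.
Z = Σ gᵢe^(−Eᵢ/kT) = 3·e^(−0) + 5·e^(−1.74233) + 2·e^(−1.93865) = 3.00000 + 0.875560 + 0.287796 = 4.16336.

Z = 4.163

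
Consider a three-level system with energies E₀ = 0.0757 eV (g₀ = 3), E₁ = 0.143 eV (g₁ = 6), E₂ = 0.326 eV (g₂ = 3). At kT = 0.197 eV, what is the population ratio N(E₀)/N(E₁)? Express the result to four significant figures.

0.7036

n₀/n₁ = (g₀/g₁) exp[−(E₀−E₁)/kT] = (3/6) × exp(−(-0.0673 eV)/(0.197 eV)) = (3/6) × exp(0.341624) = 0.7036.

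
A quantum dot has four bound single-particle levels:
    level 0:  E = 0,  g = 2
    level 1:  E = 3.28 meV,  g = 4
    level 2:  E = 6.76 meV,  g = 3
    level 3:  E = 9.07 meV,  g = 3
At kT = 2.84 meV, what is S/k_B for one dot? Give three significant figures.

Eᵢ/kT = 0, 1.1549, 2.3803, 3.1937.
Z = Σ gᵢe^(−Eᵢ/kT) = 2·e^(−0) + 4·e^(−1.1549) + 3·e^(−2.3803) + 3·e^(−3.1937) = 2.0000 + 1.2604 + 0.27757 + 0.12306 = 3.6610.
⟨E⟩ = Σ EᵢPᵢ = 1.9466 meV.
S/k_B = ln Z + ⟨E⟩/kT = ln(3.6610) + 1.9466/2.84 = 1.2977 + 0.68542 = 1.98.

1.98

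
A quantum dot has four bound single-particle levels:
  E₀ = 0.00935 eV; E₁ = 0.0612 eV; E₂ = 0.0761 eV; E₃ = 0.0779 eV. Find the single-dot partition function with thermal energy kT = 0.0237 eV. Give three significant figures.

Eᵢ/kT = 0.39451, 2.5823, 3.2110, 3.2869.
Z = Σ e^(−Eᵢ/kT) = e^(−0.39451) + e^(−2.5823) + e^(−3.2110) + e^(−3.2869) = 0.67401 + 0.075600 + 0.040316 + 0.037370 = 0.82730.

Z = 0.827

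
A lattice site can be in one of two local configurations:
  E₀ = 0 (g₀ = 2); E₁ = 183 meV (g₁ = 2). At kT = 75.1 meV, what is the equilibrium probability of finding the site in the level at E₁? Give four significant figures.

Eᵢ/kT = 0, 2.43675.
Z = Σ gᵢe^(−Eᵢ/kT) = 2·e^(−0) + 2·e^(−2.43675) = 2.00000 + 0.174889 = 2.17489.
P₁ = g₁ e^(−E₁/kT) / Z = 0.174889/2.17489 = 0.08041.

0.08041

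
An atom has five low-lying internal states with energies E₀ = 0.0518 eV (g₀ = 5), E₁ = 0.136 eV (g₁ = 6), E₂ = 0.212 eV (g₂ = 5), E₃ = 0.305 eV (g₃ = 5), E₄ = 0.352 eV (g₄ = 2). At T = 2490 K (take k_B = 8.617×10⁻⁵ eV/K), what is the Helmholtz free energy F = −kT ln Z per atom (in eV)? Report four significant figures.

k_BT = 8.617×10⁻⁵ × 2490 K = 0.214563 eV.
Eᵢ/kT = 0.241421, 0.633846, 0.988055, 1.42149, 1.64054.
Z = Σ gᵢe^(−Eᵢ/kT) = 5·e^(−0.241421) + 6·e^(−0.633846) + 5·e^(−0.988055) + 5·e^(−1.42149) + 2·e^(−1.64054) = 3.92755 + 3.18328 + 1.86150 + 1.20677 + 0.387751 = 10.5669.
F = −kT ln Z = −0.214563 × ln(10.5669) = −0.214563 × 2.35773 = -0.5059 eV.

-0.5059 eV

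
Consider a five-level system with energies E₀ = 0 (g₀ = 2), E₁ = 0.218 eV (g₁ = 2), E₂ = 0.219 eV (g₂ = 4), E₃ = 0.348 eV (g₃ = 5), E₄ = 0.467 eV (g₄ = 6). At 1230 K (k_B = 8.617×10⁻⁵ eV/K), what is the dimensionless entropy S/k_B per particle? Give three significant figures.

1.94

k_BT = 8.617×10⁻⁵ × 1230 K = 0.10599 eV.
Eᵢ/kT = 0, 2.0568, 2.0662, 3.2833, 4.4061.
Z = Σ gᵢe^(−Eᵢ/kT) = 2·e^(−0) + 2·e^(−2.0568) + 4·e^(−2.0662) + 5·e^(−3.2833) + 6·e^(−4.4061) = 2.0000 + 0.25572 + 0.50666 + 0.18752 + 0.073216 = 3.0231.
⟨E⟩ = Σ EᵢPᵢ = 0.088040 eV.
S/k_B = ln Z + ⟨E⟩/kT = ln(3.0231) + 0.088040/0.10599 = 1.1063 + 0.83064 = 1.94.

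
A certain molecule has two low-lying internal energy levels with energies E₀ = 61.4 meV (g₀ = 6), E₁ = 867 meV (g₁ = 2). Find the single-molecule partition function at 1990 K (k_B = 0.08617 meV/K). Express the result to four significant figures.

Z = 4.207

k_BT = 0.08617 × 1990 K = 171.478 meV.
Eᵢ/kT = 0.358063, 5.05604.
Z = Σ gᵢe^(−Eᵢ/kT) = 6·e^(−0.358063) + 2·e^(−5.05604) = 4.19417 + 0.0127415 = 4.20691.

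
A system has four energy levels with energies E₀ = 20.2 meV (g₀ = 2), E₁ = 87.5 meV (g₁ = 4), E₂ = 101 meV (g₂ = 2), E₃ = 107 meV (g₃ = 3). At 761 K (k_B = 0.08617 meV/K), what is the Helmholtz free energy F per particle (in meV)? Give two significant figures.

-83 meV

k_BT = 0.08617 × 761 K = 65.58 meV.
Eᵢ/kT = 0.3080, 1.334, 1.540, 1.632.
Z = Σ gᵢe^(−Eᵢ/kT) = 2·e^(−0.3080) + 4·e^(−1.334) + 2·e^(−1.540) + 3·e^(−1.632) = 1.470 + 1.054 + 0.4288 + 0.5866 = 3.539.
F = −kT ln Z = −65.58 × ln(3.539) = −65.58 × 1.264 = -83 meV.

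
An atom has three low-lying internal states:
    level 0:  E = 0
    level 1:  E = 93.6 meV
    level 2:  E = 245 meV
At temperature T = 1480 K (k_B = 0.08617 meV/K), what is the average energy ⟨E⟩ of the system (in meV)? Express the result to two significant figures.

k_BT = 0.08617 × 1480 K = 127.5 meV.
Eᵢ/kT = 0, 0.7341, 1.922.
Z = Σ e^(−Eᵢ/kT) = e^(−0) + e^(−0.7341) + e^(−1.922) = 1.000 + 0.4799 + 0.1463 = 1.626.
⟨E⟩ = Σ Eᵢ e^(−Eᵢ/kT) / Z = (0·1.000 + 93.6·0.4799 + 245·0.1463) / 1.626 = 50 meV.

50 meV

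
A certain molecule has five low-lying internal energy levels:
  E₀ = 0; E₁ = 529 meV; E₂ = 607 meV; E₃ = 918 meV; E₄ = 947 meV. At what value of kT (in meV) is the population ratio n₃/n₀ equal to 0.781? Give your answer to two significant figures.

3700 meV

n₃/n₀ = exp[−(E₃−E₀)/kT] = 0.781.
⇒ (E₃−E₀)/kT = ln(1/0.781) = ln(1.280) = 0.2469.
kT = 918 meV / 0.2469 = 3700 meV.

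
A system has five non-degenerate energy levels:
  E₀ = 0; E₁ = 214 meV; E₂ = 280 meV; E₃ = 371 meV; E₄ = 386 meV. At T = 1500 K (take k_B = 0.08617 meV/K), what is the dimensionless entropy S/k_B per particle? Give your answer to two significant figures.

0.97

k_BT = 0.08617 × 1500 K = 129.3 meV.
Eᵢ/kT = 0, 1.655, 2.166, 2.869, 2.985.
Z = Σ e^(−Eᵢ/kT) = e^(−0) + e^(−1.655) + e^(−2.166) + e^(−2.869) + e^(−2.985) = 1.000 + 0.1911 + 0.1146 + 0.05676 + 0.05054 = 1.413.
⟨E⟩ = Σ EᵢPᵢ = 80.36 meV.
S/k_B = ln Z + ⟨E⟩/kT = ln(1.413) + 80.36/129.3 = 0.3457 + 0.6215 = 0.97.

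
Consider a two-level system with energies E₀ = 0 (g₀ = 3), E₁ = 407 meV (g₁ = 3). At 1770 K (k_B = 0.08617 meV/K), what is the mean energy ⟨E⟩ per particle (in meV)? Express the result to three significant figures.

26.4 meV

k_BT = 0.08617 × 1770 K = 152.52 meV.
Eᵢ/kT = 0, 2.6685.
Z = Σ gᵢe^(−Eᵢ/kT) = 3·e^(−0) + 3·e^(−2.6685) = 3.0000 + 0.20807 = 3.2081.
⟨E⟩ = Σ Eᵢ gᵢe^(−Eᵢ/kT) / Z = (0·3.0000 + 407·0.20807) / 3.2081 = 26.4 meV.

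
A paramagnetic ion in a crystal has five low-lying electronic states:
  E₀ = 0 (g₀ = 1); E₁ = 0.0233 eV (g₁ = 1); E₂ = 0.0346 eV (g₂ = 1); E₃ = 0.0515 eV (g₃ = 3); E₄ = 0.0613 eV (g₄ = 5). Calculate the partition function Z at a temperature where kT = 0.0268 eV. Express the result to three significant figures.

Z = 2.64

Eᵢ/kT = 0, 0.86940, 1.2910, 1.9216, 2.2873.
Z = Σ gᵢe^(−Eᵢ/kT) = 1·e^(−0) + 1·e^(−0.86940) + 1·e^(−1.2910) + 3·e^(−1.9216) + 5·e^(−2.2873) = 1.0000 + 0.41920 + 0.27500 + 0.43912 + 0.50770 = 2.6410.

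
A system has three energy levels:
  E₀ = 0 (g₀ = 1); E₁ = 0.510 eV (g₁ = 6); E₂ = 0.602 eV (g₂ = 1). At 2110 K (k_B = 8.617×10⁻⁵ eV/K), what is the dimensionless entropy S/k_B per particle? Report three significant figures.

1.15

k_BT = 8.617×10⁻⁵ × 2110 K = 0.18182 eV.
Eᵢ/kT = 0, 2.8050, 3.3110.
Z = Σ gᵢe^(−Eᵢ/kT) = 1·e^(−0) + 6·e^(−2.8050) + 1·e^(−3.3110) = 1.0000 + 0.36304 + 0.036480 = 1.3995.
⟨E⟩ = Σ EᵢPᵢ = 0.14799 eV.
S/k_B = ln Z + ⟨E⟩/kT = ln(1.3995) + 0.14799/0.18182 = 0.33612 + 0.81394 = 1.15.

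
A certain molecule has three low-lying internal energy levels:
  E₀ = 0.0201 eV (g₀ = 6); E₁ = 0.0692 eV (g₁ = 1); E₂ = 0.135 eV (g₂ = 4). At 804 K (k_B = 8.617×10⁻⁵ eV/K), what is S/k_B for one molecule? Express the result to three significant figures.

2.20

k_BT = 8.617×10⁻⁵ × 804 K = 0.069281 eV.
Eᵢ/kT = 0.29012, 0.99883, 1.9486.
Z = Σ gᵢe^(−Eᵢ/kT) = 6·e^(−0.29012) + 1·e^(−0.99883) + 4·e^(−1.9486) = 4.4890 + 0.36831 + 0.56989 = 5.4272.
⟨E⟩ = Σ EᵢPᵢ = 0.035497 eV.
S/k_B = ln Z + ⟨E⟩/kT = ln(5.4272) + 0.035497/0.069281 = 1.6914 + 0.51236 = 2.20.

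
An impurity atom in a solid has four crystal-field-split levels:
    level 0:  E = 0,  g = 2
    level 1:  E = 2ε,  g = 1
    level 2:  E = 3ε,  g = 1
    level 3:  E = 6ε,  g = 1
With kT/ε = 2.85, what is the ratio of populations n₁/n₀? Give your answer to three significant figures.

0.248

n₁/n₀ = (g₁/g₀) exp[−(E₁−E₀)/kT] = (1/2) × exp(−(2ε)/(2.85ε)) = (1/2) × exp(-0.70175) = 0.248.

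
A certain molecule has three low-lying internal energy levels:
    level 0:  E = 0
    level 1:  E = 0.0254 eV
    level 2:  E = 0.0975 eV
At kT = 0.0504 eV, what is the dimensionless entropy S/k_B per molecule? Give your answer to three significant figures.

0.893

Eᵢ/kT = 0, 0.50397, 1.9345.
Z = Σ e^(−Eᵢ/kT) = e^(−0) + e^(−0.50397) + e^(−1.9345) = 1.0000 + 0.60413 + 0.14450 = 1.7486.
⟨E⟩ = Σ EᵢPᵢ = 0.016833 eV.
S/k_B = ln Z + ⟨E⟩/kT = ln(1.7486) + 0.016833/0.0504 = 0.55882 + 0.33399 = 0.893.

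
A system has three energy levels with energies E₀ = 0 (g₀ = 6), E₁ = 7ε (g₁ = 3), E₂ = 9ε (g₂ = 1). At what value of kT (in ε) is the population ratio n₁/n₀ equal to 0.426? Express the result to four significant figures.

43.70 ε

n₁/n₀ = (g₁/g₀) exp[−(E₁−E₀)/kT] = 0.426.
⇒ (E₁−E₀)/kT = ln((3/6)/0.426) = ln(1.17371) = 0.160170.
kT = 7ε / 0.160170 = 43.70 ε.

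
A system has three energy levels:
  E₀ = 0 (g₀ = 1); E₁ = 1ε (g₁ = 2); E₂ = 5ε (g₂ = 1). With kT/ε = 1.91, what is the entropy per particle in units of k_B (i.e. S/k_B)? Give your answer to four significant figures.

1.174

Eᵢ/kT = 0, 0.523560, 2.61780.
Z = Σ gᵢe^(−Eᵢ/kT) = 1·e^(−0) + 2·e^(−0.523560) + 1·e^(−2.61780) = 1.00000 + 1.18482 + 0.0729632 = 2.25778.
⟨E⟩ = Σ EᵢPᵢ = 0.686354 ε.
S/k_B = ln Z + ⟨E⟩/kT = ln(2.25778) + 0.686354/1.91 = 0.814382 + 0.359348 = 1.174.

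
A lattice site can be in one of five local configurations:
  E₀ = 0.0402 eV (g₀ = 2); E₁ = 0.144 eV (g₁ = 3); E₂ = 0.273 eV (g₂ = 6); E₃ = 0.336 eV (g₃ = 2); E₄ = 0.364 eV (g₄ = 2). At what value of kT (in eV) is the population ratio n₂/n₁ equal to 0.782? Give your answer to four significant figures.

n₂/n₁ = (g₂/g₁) exp[−(E₂−E₁)/kT] = 0.782.
⇒ (E₂−E₁)/kT = ln((6/3)/0.782) = ln(2.55754) = 0.939046.
kT = 0.129 eV / 0.939046 = 0.1374 eV.

0.1374 eV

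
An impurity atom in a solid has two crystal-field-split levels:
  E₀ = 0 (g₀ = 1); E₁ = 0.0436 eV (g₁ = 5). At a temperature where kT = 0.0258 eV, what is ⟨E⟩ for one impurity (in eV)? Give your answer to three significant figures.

0.0209 eV

Eᵢ/kT = 0, 1.6899.
Z = Σ gᵢe^(−Eᵢ/kT) = 1·e^(−0) + 5·e^(−1.6899) = 1.0000 + 0.92269 = 1.9227.
⟨E⟩ = Σ Eᵢ gᵢe^(−Eᵢ/kT) / Z = (0·1.0000 + 0.0436·0.92269) / 1.9227 = 0.0209 eV.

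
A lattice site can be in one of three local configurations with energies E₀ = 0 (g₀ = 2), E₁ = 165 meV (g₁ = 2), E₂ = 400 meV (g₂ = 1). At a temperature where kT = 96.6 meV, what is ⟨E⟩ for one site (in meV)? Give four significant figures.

Eᵢ/kT = 0, 1.70807, 4.14079.
Z = Σ gᵢe^(−Eᵢ/kT) = 2·e^(−0) + 2·e^(−1.70807) + 1·e^(−4.14079) = 2.00000 + 0.362430 + 0.0159103 = 2.37834.
⟨E⟩ = Σ Eᵢ gᵢe^(−Eᵢ/kT) / Z = (0·2.00000 + 165·0.362430 + 400·0.0159103) / 2.37834 = 27.82 meV.

27.82 meV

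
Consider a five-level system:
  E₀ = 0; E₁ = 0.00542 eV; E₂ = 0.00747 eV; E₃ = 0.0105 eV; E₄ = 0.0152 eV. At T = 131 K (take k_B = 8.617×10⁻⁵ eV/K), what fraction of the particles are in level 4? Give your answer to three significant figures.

k_BT = 8.617×10⁻⁵ × 131 K = 0.011288 eV.
Eᵢ/kT = 0, 0.48016, 0.66176, 0.93019, 1.3466.
Z = Σ e^(−Eᵢ/kT) = e^(−0) + e^(−0.48016) + e^(−0.66176) + e^(−0.93019) + e^(−1.3466) = 1.0000 + 0.61868 + 0.51594 + 0.39448 + 0.26012 = 2.7892.
P₄ = e^(−E₄/kT) / Z = 0.26012/2.7892 = 0.0933.

0.0933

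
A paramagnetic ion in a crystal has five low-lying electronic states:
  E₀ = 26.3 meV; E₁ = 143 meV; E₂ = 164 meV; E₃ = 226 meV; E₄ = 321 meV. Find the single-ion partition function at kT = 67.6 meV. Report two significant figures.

Eᵢ/kT = 0.3891, 2.115, 2.426, 3.343, 4.749.
Z = Σ e^(−Eᵢ/kT) = e^(−0.3891) + e^(−2.115) + e^(−2.426) + e^(−3.343) + e^(−4.749) = 0.6777 + 0.1206 + 0.08839 + 0.03533 + 0.008660 = 0.9307.

Z = 0.93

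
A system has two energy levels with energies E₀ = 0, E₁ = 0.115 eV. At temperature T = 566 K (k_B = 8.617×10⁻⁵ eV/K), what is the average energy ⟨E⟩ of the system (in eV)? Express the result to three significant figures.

0.00994 eV

k_BT = 8.617×10⁻⁵ × 566 K = 0.048772 eV.
Eᵢ/kT = 0, 2.3579.
Z = Σ e^(−Eᵢ/kT) = e^(−0) + e^(−2.3579) = 1.0000 + 0.094619 = 1.0946.
⟨E⟩ = Σ Eᵢ e^(−Eᵢ/kT) / Z = (0·1.0000 + 0.115·0.094619) / 1.0946 = 0.00994 eV.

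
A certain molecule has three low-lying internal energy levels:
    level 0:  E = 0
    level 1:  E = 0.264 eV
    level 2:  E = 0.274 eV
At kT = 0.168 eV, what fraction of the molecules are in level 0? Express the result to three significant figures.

0.713

Eᵢ/kT = 0, 1.5714, 1.6310.
Z = Σ e^(−Eᵢ/kT) = e^(−0) + e^(−1.5714) + e^(−1.6310) = 1.0000 + 0.20775 + 0.19573 = 1.4035.
P₀ = e^(−E₀/kT) / Z = 1.0000/1.4035 = 0.713.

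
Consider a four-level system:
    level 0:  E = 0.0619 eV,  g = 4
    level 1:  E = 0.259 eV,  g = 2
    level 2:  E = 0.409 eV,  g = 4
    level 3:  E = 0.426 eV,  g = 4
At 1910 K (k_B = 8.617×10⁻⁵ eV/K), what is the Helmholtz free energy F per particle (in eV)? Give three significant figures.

-0.219 eV

k_BT = 8.617×10⁻⁵ × 1910 K = 0.16458 eV.
Eᵢ/kT = 0.37611, 1.5737, 2.4851, 2.5884.
Z = Σ gᵢe^(−Eᵢ/kT) = 4·e^(−0.37611) + 2·e^(−1.5737) + 4·e^(−2.4851) + 4·e^(−2.5884) = 2.7461 + 0.41455 + 0.33327 + 0.30056 = 3.7945.
F = −kT ln Z = −0.16458 × ln(3.7945) = −0.16458 × 1.3336 = -0.219 eV.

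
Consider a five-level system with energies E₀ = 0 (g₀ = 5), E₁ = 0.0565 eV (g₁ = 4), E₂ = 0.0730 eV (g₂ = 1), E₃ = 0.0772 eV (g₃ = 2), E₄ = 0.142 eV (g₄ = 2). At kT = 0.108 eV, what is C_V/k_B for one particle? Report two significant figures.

Eᵢ/kT = 0, 0.5231, 0.6759, 0.7148, 1.315.
Z = Σ gᵢe^(−Eᵢ/kT) = 5·e^(−0) + 4·e^(−0.5231) + 1·e^(−0.6759) + 2·e^(−0.7148) + 2·e^(−1.315) = 5.000 + 2.371 + 0.5087 + 0.9786 + 0.5369 = 9.395.
⟨E⟩ = 0.03437 eV, ⟨E²⟩ = 0.002867 eV².
C_V/k_B = (⟨E²⟩ − ⟨E⟩²)/(kT)² = (0.002867 − 0.001181)/0.01166 = 0.14.

0.14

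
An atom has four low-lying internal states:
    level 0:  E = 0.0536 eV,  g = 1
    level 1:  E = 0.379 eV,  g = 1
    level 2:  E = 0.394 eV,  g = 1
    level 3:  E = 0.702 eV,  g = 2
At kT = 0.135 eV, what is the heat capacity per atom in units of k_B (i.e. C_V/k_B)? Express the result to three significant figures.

Eᵢ/kT = 0.39704, 2.8074, 2.9185, 5.2000.
Z = Σ gᵢe^(−Eᵢ/kT) = 1·e^(−0.39704) + 1·e^(−2.8074) + 1·e^(−2.9185) + 2·e^(−5.2000) = 0.67231 + 0.060362 + 0.054015 + 0.011033 = 0.79772.
⟨E⟩ = 0.11024 eV, ⟨E²⟩ = 0.030617 eV².
C_V/k_B = (⟨E²⟩ − ⟨E⟩²)/(kT)² = (0.030617 − 0.012153)/0.018225 = 1.01.

1.01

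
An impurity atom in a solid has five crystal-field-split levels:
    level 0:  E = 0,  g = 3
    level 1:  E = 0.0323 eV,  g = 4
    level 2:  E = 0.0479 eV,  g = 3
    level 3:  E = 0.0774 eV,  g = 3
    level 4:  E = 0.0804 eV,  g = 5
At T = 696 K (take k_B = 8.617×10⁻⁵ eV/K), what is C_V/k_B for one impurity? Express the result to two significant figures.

k_BT = 8.617×10⁻⁵ × 696 K = 0.05997 eV.
Eᵢ/kT = 0, 0.5386, 0.7987, 1.291, 1.341.
Z = Σ gᵢe^(−Eᵢ/kT) = 3·e^(−0) + 4·e^(−0.5386) + 3·e^(−0.7987) + 3·e^(−1.291) + 5·e^(−1.341) = 3.000 + 2.334 + 1.350 + 0.8250 + 1.308 = 8.817.
⟨E⟩ = 0.03505 eV, ⟨E²⟩ = 0.002147 eV².
C_V/k_B = (⟨E²⟩ − ⟨E⟩²)/(kT)² = (0.002147 − 0.001229)/0.003596 = 0.26.

0.26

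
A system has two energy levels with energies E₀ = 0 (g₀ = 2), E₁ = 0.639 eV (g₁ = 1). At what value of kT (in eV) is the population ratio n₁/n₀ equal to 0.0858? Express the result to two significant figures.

0.36 eV

n₁/n₀ = (g₁/g₀) exp[−(E₁−E₀)/kT] = 0.0858.
⇒ (E₁−E₀)/kT = ln((1/2)/0.0858) = ln(5.828) = 1.763.
kT = 0.639 eV / 1.763 = 0.36 eV.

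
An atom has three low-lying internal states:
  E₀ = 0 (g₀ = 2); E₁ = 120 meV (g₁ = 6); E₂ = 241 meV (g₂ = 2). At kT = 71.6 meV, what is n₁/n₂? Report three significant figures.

n₁/n₂ = (g₁/g₂) exp[−(E₁−E₂)/kT] = (6/2) × exp(−(-121 meV)/(71.6 meV)) = (6/2) × exp(1.6899) = 16.3.

16.3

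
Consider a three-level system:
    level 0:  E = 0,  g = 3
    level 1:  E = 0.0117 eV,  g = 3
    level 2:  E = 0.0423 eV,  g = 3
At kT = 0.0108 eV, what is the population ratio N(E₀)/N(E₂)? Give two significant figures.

n₀/n₂ = (g₀/g₂) exp[−(E₀−E₂)/kT] = (3/3) × exp(−(-0.0423 eV)/(0.0108 eV)) = (3/3) × exp(3.917) = 50.

50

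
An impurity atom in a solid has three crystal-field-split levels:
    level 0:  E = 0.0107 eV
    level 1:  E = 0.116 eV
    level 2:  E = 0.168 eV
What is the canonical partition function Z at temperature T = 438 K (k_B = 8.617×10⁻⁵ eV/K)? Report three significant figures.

k_BT = 8.617×10⁻⁵ × 438 K = 0.037742 eV.
Eᵢ/kT = 0.28350, 3.0735, 4.4513.
Z = Σ e^(−Eᵢ/kT) = e^(−0.28350) + e^(−3.0735) + e^(−4.4513) = 0.75314 + 0.046259 + 0.011663 = 0.81106.

Z = 0.811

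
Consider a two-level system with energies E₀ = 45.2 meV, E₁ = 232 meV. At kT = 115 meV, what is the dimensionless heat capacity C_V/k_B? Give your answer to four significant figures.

0.3628

Eᵢ/kT = 0.393043, 2.01739.
Z = Σ e^(−Eᵢ/kT) = e^(−0.393043) + e^(−2.01739) = 0.675000 + 0.133002 = 0.808002.
⟨E⟩ = 75.9484 meV, ⟨E²⟩ = 10566.5 meV².
C_V/k_B = (⟨E²⟩ − ⟨E⟩²)/(kT)² = (10566.5 − 5768.16)/13225.0 = 0.3628.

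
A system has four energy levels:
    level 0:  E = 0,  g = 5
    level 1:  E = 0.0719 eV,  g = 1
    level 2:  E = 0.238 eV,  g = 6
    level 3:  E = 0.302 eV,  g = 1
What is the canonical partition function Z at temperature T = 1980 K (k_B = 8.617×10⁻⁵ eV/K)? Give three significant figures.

k_BT = 8.617×10⁻⁵ × 1980 K = 0.17062 eV.
Eᵢ/kT = 0, 0.42140, 1.3949, 1.7700.
Z = Σ gᵢe^(−Eᵢ/kT) = 5·e^(−0) + 1·e^(−0.42140) + 6·e^(−1.3949) + 1·e^(−1.7700) = 5.0000 + 0.65613 + 1.4871 + 0.17033 = 7.3136.

Z = 7.31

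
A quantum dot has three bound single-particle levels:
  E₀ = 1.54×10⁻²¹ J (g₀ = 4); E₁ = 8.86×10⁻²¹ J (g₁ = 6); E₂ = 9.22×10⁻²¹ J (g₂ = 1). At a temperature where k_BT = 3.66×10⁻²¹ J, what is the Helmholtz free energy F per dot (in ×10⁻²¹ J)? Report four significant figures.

Eᵢ/kT = 0.420765, 2.42077, 2.51913.
Z = Σ gᵢe^(−Eᵢ/kT) = 4·e^(−0.420765) + 6·e^(−2.42077) + 1·e^(−2.51913) = 2.62618 + 0.533119 + 0.0805296 = 3.23983.
F = −kT ln Z = −3.66 × ln(3.23983) = −3.66 × 1.17552 = -4.302 ×10⁻²¹ J.

-4.302 ×10⁻²¹ J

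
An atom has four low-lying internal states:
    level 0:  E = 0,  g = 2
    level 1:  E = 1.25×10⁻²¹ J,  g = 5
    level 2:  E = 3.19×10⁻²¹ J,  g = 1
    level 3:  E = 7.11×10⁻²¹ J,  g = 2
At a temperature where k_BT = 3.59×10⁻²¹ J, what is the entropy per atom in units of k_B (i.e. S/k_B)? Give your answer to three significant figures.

Eᵢ/kT = 0, 0.34819, 0.88858, 1.9805.
Z = Σ gᵢe^(−Eᵢ/kT) = 2·e^(−0) + 5·e^(−0.34819) + 1·e^(−0.88858) + 2·e^(−1.9805) = 2.0000 + 3.5298 + 0.41124 + 0.27600 = 6.2170.
⟨E⟩ = Σ EᵢPᵢ = 1.2364 ×10⁻²¹ J.
S/k_B = ln Z + ⟨E⟩/kT = ln(6.2170) + 1.2364/3.59 = 1.8273 + 0.34440 = 2.17.

2.17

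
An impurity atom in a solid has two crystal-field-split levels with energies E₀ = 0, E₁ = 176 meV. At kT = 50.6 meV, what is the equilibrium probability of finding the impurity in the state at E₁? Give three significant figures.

0.0299

Eᵢ/kT = 0, 3.4783.
Z = Σ e^(−Eᵢ/kT) = e^(−0) + e^(−3.4783) = 1.0000 + 0.030860 = 1.0309.
P₁ = e^(−E₁/kT) / Z = 0.030860/1.0309 = 0.0299.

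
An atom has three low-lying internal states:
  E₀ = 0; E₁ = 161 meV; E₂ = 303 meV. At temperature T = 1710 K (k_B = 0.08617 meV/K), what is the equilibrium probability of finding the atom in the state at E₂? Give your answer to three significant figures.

k_BT = 0.08617 × 1710 K = 147.35 meV.
Eᵢ/kT = 0, 1.0926, 2.0563.
Z = Σ e^(−Eᵢ/kT) = e^(−0) + e^(−1.0926) + e^(−2.0563) = 1.0000 + 0.33534 + 0.12793 = 1.4633.
P₂ = e^(−E₂/kT) / Z = 0.12793/1.4633 = 0.0874.

0.0874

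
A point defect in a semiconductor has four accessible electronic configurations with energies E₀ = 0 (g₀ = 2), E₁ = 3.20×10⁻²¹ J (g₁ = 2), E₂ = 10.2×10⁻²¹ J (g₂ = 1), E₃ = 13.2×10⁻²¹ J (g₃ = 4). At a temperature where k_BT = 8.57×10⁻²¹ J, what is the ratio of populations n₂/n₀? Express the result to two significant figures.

n₂/n₀ = (g₂/g₀) exp[−(E₂−E₀)/kT] = (1/2) × exp(−(10.2 ×10⁻²¹ J)/(8.57 ×10⁻²¹ J)) = (1/2) × exp(-1.190) = 0.15.

0.15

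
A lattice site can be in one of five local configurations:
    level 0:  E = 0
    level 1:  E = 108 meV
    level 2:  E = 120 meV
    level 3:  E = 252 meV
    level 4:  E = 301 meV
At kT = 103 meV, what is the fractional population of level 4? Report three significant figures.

Eᵢ/kT = 0, 1.0485, 1.1650, 2.4466, 2.9223.
Z = Σ e^(−Eᵢ/kT) = e^(−0) + e^(−1.0485) + e^(−1.1650) + e^(−2.4466) + e^(−2.9223) = 1.0000 + 0.35046 + 0.31192 + 0.086587 + 0.053810 = 1.8028.
P₄ = e^(−E₄/kT) / Z = 0.053810/1.8028 = 0.0298.

0.0298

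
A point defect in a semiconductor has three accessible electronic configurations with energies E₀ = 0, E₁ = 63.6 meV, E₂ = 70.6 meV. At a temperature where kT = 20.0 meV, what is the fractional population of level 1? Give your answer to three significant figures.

Eᵢ/kT = 0, 3.1800, 3.5300.
Z = Σ e^(−Eᵢ/kT) = e^(−0) + e^(−3.1800) + e^(−3.5300) = 1.0000 + 0.041586 + 0.029305 = 1.0709.
P₁ = e^(−E₁/kT) / Z = 0.041586/1.0709 = 0.0388.

0.0388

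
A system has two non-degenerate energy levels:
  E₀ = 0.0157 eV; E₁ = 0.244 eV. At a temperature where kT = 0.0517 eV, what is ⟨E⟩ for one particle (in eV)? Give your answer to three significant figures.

0.0184 eV

Eᵢ/kT = 0.30368, 4.7195.
Z = Σ e^(−Eᵢ/kT) = e^(−0.30368) + e^(−4.7195) = 0.73810 + 0.0089196 = 0.74702.
⟨E⟩ = Σ Eᵢ e^(−Eᵢ/kT) / Z = (0.0157·0.73810 + 0.244·0.0089196) / 0.74702 = 0.0184 eV.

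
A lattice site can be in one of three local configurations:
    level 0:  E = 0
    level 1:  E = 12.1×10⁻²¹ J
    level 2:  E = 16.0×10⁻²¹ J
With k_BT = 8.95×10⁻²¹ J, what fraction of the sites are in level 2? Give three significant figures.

Eᵢ/kT = 0, 1.3520, 1.7877.
Z = Σ e^(−Eᵢ/kT) = e^(−0) + e^(−1.3520) + e^(−1.7877) = 1.0000 + 0.25872 + 0.16734 = 1.4261.
P₂ = e^(−E₂/kT) / Z = 0.16734/1.4261 = 0.117.

0.117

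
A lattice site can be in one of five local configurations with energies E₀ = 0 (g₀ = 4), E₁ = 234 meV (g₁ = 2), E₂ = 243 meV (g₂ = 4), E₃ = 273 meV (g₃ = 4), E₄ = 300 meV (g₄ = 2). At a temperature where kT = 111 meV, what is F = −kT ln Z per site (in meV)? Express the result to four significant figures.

-182.3 meV

Eᵢ/kT = 0, 2.10811, 2.18919, 2.45946, 2.70270.
Z = Σ gᵢe^(−Eᵢ/kT) = 4·e^(−0) + 2·e^(−2.10811) + 4·e^(−2.18919) + 4·e^(−2.45946) + 2·e^(−2.70270) = 4.00000 + 0.242935 + 0.448030 + 0.341924 + 0.134049 = 5.16694.
F = −kT ln Z = −111 × ln(5.16694) = −111 × 1.64228 = -182.3 meV.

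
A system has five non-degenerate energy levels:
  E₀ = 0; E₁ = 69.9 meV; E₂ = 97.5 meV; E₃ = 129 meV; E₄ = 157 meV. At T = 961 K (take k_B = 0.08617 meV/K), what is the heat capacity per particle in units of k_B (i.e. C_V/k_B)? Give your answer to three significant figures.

0.443

k_BT = 0.08617 × 961 K = 82.809 meV.
Eᵢ/kT = 0, 0.84411, 1.1774, 1.5578, 1.8959.
Z = Σ e^(−Eᵢ/kT) = e^(−0) + e^(−0.84411) + e^(−1.1774) + e^(−1.5578) + e^(−1.8959) = 1.0000 + 0.42994 + 0.30808 + 0.21060 + 0.15018 = 2.0988.
⟨E⟩ = 52.809 meV, ⟨E²⟩ = 5829.9 meV².
C_V/k_B = (⟨E²⟩ − ⟨E⟩²)/(kT)² = (5829.9 − 2788.8)/6857.3 = 0.443.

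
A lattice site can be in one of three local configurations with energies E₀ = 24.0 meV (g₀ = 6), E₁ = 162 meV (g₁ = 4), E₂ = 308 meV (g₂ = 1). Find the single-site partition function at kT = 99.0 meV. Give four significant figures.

Eᵢ/kT = 0.242424, 1.63636, 3.11111.
Z = Σ gᵢe^(−Eᵢ/kT) = 6·e^(−0.242424) + 4·e^(−1.63636) + 1·e^(−3.11111) = 4.70834 + 0.778750 + 0.0445515 = 5.53164.

Z = 5.532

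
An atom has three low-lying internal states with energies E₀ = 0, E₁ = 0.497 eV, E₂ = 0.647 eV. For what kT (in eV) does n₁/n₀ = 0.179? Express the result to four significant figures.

n₁/n₀ = exp[−(E₁−E₀)/kT] = 0.179.
⇒ (E₁−E₀)/kT = ln(1/0.179) = ln(5.58659) = 1.72037.
kT = 0.497 eV / 1.72037 = 0.2889 eV.

0.2889 eV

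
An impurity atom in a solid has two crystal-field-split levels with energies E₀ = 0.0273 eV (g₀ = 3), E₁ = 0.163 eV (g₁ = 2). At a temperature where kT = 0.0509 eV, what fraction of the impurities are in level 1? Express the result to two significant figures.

0.044

Eᵢ/kT = 0.5363, 3.202.
Z = Σ gᵢe^(−Eᵢ/kT) = 3·e^(−0.5363) + 2·e^(−3.202) = 1.755 + 0.08136 = 1.836.
P₁ = g₁ e^(−E₁/kT) / Z = 0.08136/1.836 = 0.044.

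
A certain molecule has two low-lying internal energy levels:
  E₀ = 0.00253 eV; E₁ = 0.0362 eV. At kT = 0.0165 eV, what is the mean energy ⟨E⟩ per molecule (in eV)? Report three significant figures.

Eᵢ/kT = 0.15333, 2.1939.
Z = Σ e^(−Eᵢ/kT) = e^(−0.15333) + e^(−2.1939) = 0.85785 + 0.11148 = 0.96933.
⟨E⟩ = Σ Eᵢ e^(−Eᵢ/kT) / Z = (0.00253·0.85785 + 0.0362·0.11148) / 0.96933 = 0.00640 eV.

0.00640 eV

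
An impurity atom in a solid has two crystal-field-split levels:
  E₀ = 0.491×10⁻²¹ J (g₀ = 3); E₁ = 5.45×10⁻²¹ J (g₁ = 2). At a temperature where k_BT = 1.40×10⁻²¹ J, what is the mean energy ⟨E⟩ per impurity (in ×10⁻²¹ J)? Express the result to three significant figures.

Eᵢ/kT = 0.35071, 3.8929.
Z = Σ gᵢe^(−Eᵢ/kT) = 3·e^(−0.35071) + 2·e^(−3.8929) = 2.1126 + 0.040772 = 2.1534.
⟨E⟩ = Σ Eᵢ gᵢe^(−Eᵢ/kT) / Z = (0.491·2.1126 + 5.45·0.040772) / 2.1534 = 0.585 ×10⁻²¹ J.

0.585 ×10⁻²¹ J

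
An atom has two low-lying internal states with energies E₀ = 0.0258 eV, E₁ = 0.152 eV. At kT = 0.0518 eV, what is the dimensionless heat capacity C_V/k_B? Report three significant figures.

Eᵢ/kT = 0.49807, 2.9344.
Z = Σ e^(−Eᵢ/kT) = e^(−0.49807) + e^(−2.9344) = 0.60770 + 0.053163 = 0.66086.
⟨E⟩ = 0.035952 eV, ⟨E²⟩ = 0.0024707 eV².
C_V/k_B = (⟨E²⟩ − ⟨E⟩²)/(kT)² = (0.0024707 − 0.0012925)/0.0026832 = 0.439.

0.439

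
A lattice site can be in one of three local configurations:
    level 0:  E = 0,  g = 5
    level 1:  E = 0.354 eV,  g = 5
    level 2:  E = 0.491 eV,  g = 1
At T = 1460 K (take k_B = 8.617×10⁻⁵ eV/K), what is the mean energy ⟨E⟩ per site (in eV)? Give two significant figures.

k_BT = 8.617×10⁻⁵ × 1460 K = 0.1258 eV.
Eᵢ/kT = 0, 2.814, 3.903.
Z = Σ gᵢe^(−Eᵢ/kT) = 5·e^(−0) + 5·e^(−2.814) + 1·e^(−3.903) = 5.000 + 0.2998 + 0.02018 = 5.320.
⟨E⟩ = Σ Eᵢ gᵢe^(−Eᵢ/kT) / Z = (0·5.000 + 0.354·0.2998 + 0.491·0.02018) / 5.320 = 0.022 eV.

0.022 eV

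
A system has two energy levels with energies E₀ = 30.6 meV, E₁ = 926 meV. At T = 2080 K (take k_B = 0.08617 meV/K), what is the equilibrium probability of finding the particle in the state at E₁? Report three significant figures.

0.00672

k_BT = 0.08617 × 2080 K = 179.23 meV.
Eᵢ/kT = 0.17073, 5.1665.
Z = Σ e^(−Eᵢ/kT) = e^(−0.17073) + e^(−5.1665) = 0.84305 + 0.0057045 = 0.84875.
P₁ = e^(−E₁/kT) / Z = 0.0057045/0.84875 = 0.00672.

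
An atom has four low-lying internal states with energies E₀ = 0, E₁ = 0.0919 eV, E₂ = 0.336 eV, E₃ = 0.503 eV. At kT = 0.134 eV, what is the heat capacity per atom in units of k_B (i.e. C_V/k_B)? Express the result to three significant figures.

0.514

Eᵢ/kT = 0, 0.68582, 2.5075, 3.7537.
Z = Σ e^(−Eᵢ/kT) = e^(−0) + e^(−0.68582) + e^(−2.5075) + e^(−3.7537) = 1.0000 + 0.50368 + 0.081472 + 0.023431 = 1.6086.
⟨E⟩ = 0.053120 eV, ⟨E²⟩ = 0.012048 eV².
C_V/k_B = (⟨E²⟩ − ⟨E⟩²)/(kT)² = (0.012048 − 0.0028217)/0.017956 = 0.514.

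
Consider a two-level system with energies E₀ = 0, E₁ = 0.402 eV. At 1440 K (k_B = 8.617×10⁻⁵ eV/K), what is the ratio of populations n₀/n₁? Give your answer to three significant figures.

k_BT = 8.617×10⁻⁵ × 1440 K = 0.12408 eV.
n₀/n₁ = exp[−(E₀−E₁)/kT] = exp(−(-0.402 eV)/(0.12408 eV)) = exp(3.2398) = 25.5.

25.5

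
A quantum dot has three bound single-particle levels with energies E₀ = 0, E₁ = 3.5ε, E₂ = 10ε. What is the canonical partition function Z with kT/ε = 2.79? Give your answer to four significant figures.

Z = 1.313

Eᵢ/kT = 0, 1.25448, 3.58423.
Z = Σ e^(−Eᵢ/kT) = e^(−0) + e^(−1.25448) + e^(−3.58423) = 1.00000 + 0.285224 + 0.0277580 = 1.31298.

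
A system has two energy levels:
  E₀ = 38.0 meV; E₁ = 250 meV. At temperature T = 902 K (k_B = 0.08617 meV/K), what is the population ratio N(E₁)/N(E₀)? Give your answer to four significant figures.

k_BT = 0.08617 × 902 K = 77.7253 meV.
n₁/n₀ = exp[−(E₁−E₀)/kT] = exp(−(212.0 meV)/(77.7253 meV)) = exp(-2.72755) = 0.06538.

0.06538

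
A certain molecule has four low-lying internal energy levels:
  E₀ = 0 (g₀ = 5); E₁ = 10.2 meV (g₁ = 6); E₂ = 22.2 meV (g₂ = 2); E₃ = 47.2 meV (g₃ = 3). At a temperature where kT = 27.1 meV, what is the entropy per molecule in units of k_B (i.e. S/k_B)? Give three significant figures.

Eᵢ/kT = 0, 0.37638, 0.81919, 1.7417.
Z = Σ gᵢe^(−Eᵢ/kT) = 5·e^(−0) + 6·e^(−0.37638) + 2·e^(−0.81919) + 3·e^(−1.7417) = 5.0000 + 4.1180 + 0.88158 + 0.52567 = 10.525.
⟨E⟩ = Σ EᵢPᵢ = 8.2077 meV.
S/k_B = ln Z + ⟨E⟩/kT = ln(10.525) + 8.2077/27.1 = 2.3538 + 0.30287 = 2.66.

2.66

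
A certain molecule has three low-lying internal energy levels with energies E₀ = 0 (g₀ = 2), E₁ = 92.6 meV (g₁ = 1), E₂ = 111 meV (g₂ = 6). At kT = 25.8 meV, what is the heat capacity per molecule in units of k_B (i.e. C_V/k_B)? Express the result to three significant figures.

Eᵢ/kT = 0, 3.5891, 4.3023.
Z = Σ gᵢe^(−Eᵢ/kT) = 2·e^(−0) + 1·e^(−3.5891) + 6·e^(−4.3023) = 2.0000 + 0.027623 + 0.081224 = 2.1088.
⟨E⟩ = 5.4883 meV, ⟨E²⟩ = 586.88 meV².
C_V/k_B = (⟨E²⟩ − ⟨E⟩²)/(kT)² = (586.88 − 30.121)/665.64 = 0.836.

0.836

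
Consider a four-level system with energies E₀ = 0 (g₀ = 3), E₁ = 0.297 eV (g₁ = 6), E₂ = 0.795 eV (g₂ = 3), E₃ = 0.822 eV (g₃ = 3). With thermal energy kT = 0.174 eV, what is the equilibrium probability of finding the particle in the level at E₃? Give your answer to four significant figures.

0.006424

Eᵢ/kT = 0, 1.70690, 4.56897, 4.72414.
Z = Σ gᵢe^(−Eᵢ/kT) = 3·e^(−0) + 6·e^(−1.70690) + 3·e^(−4.56897) + 3·e^(−4.72414) = 3.00000 + 1.08856 + 0.0311059 + 0.0266350 = 4.14630.
P₃ = g₃ e^(−E₃/kT) / Z = 0.0266350/4.14630 = 0.006424.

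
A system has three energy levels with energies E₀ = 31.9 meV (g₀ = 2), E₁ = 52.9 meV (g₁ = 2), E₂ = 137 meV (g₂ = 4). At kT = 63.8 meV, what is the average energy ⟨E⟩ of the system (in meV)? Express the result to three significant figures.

58.3 meV

Eᵢ/kT = 0.50000, 0.82915, 2.1473.
Z = Σ gᵢe^(−Eᵢ/kT) = 2·e^(−0.50000) + 2·e^(−0.82915) + 4·e^(−2.1473) = 1.2131 + 0.87284 + 0.46720 = 2.5531.
⟨E⟩ = Σ Eᵢ gᵢe^(−Eᵢ/kT) / Z = (31.9·1.2131 + 52.9·0.87284 + 137·0.46720) / 2.5531 = 58.3 meV.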